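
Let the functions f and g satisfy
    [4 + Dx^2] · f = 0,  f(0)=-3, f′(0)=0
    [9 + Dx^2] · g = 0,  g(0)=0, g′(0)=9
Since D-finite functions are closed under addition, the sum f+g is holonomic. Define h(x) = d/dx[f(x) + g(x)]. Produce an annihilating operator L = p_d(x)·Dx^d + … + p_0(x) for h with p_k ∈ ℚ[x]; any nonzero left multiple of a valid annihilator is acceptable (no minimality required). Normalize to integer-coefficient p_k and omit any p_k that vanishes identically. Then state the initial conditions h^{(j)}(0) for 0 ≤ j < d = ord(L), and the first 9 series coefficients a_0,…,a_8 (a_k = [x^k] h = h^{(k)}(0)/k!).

L = 36 + 13·Dx^2 + Dx^4  (order 4).
h: a_k = 9, 12, -81/2, -8, 243/8, 8/5, -729/80, -16/105, 6561/4480, …
ICs: h(0) = 9, h′(0) = 12, h′′(0) = -81, h′′′(0) = -48.

f: a_k = -3, 0, 6, 0, -2, 0, 4/15, 0, -2/105, …
g: a_k = 0, 9, 0, -27/2, 0, 243/40, 0, -729/560, 0, …
Weyl lclm of L_f,L_g ⇒ L₀ (ord ≤ 4).
Derive L from L₀ (diff closure).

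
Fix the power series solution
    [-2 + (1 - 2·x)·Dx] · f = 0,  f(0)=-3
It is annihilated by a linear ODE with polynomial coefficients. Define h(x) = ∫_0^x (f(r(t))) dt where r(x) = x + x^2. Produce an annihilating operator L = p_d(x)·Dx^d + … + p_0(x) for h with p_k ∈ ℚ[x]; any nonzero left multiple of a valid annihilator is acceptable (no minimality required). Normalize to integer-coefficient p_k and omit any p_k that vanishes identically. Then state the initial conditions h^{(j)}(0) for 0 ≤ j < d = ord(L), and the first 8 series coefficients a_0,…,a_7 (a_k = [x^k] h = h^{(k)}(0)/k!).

L = (2 + 4·x)·Dx + (-1 + 2·x + 2·x^2)·Dx^2  (order 2).
h: a_k = 0, -3, -3, -6, -12, -132/5, -60, -984/7, …
ICs: h(0) = 0, h′(0) = -3.

f: a_k = -3, -6, -12, -24, -48, -96, -192, -384, …
L₀ from L_f via x↦r, Dx↦r'^{-1}Dx.
∫: right-multiply L₀ by Dx.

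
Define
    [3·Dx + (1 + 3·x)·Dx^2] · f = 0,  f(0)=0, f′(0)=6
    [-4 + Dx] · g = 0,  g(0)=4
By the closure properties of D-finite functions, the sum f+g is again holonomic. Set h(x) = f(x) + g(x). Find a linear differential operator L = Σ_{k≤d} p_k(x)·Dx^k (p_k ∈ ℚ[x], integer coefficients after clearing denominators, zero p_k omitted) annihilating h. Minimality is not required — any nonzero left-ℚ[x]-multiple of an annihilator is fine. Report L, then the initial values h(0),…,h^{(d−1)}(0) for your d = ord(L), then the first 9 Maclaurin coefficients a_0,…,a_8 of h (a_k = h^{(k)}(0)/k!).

L = (-120 - 144·x)·Dx + (2 - 96·x - 144·x^2)·Dx^2 + (7 + 33·x + 36·x^2)·Dx^3  (order 3).
h: a_k = 4, 22, 23, 182/3, 13/6, 394/3, -9911/45, 200926/315, -2058523/1260, …
ICs: h(0) = 4, h′(0) = 22, h′′(0) = 46.

f: a_k = 0, 6, -9, 18, -81/2, 486/5, -243, 4374/7, -6561/4, …
g: a_k = 4, 16, 32, 128/3, 128/3, 512/15, 1024/45, 4096/315, 2048/315, …
Weyl lclm of L_f,L_g ⇒ L₀ (ord ≤ 3).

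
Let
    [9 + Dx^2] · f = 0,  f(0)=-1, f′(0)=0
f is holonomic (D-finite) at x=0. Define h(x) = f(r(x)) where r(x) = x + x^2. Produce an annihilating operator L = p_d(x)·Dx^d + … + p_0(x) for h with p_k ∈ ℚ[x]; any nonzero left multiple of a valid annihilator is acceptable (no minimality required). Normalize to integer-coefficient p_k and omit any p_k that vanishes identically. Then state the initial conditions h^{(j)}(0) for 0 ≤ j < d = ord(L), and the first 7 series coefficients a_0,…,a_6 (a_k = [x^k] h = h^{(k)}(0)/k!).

L = (9 + 54·x + 108·x^2 + 72·x^3) - 2·Dx + (1 + 2·x)·Dx^2  (order 2).
h: a_k = -1, 0, 9/2, 9, 9/8, -27/2, -1539/80, …
ICs: h(0) = -1, h′(0) = 0.

f: a_k = -1, 0, 9/2, 0, -27/8, 0, 81/80, …
Substitute x→r, Dx→(1/r')Dx; clear ⇒ L₀.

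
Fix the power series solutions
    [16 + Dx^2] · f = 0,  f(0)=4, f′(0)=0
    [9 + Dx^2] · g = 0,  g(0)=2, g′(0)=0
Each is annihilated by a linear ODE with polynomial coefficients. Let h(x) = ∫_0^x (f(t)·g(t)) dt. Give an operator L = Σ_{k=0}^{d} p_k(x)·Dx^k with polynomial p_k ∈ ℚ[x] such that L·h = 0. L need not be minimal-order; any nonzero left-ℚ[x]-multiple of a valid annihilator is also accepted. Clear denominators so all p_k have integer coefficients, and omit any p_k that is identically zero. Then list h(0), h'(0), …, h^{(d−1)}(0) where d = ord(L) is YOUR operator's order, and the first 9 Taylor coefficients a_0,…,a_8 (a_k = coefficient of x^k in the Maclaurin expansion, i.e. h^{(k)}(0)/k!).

L = 49·Dx + 50·Dx^3 + Dx^5  (order 5).
h: a_k = 0, 8, 0, -100/3, 0, 1201/15, 0, -11765/126, 0, …
ICs: h(0) = 0, h′(0) = 8, h′′(0) = 0, h′′′(0) = -200, h′′′′(0) = 0.

f: a_k = 4, 0, -32, 0, 128/3, 0, -1024/45, 0, 2048/315, …
g: a_k = 2, 0, -9, 0, 27/4, 0, -81/40, 0, 729/2240, …
f·g: L₀ = L_f ⊗_s L_g, ord ≤ 2·2.
h=∫₀ˣh₀: take L = L₀·Dx.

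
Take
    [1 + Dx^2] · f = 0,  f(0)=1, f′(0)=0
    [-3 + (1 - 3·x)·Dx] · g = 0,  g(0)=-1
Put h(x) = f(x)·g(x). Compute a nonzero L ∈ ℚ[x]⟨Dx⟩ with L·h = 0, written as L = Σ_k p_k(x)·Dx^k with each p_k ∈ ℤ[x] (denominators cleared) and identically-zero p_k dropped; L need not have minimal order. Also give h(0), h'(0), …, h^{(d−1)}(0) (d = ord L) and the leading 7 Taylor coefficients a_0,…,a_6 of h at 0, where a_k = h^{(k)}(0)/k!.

f: a_k = 1, 0, -1/2, 0, 1/24, 0, -1/720, …
g: a_k = -1, -3, -9, -27, -81, -243, -729, …
Product ⇒ symmetric product L₀, ord ≤ 2.
L = (-1 + 3·x) + 6·Dx + (-1 + 3·x)·Dx^2  (order 2).
h: a_k = -1, -3, -17/2, -51/2, -1837/24, -1837/8, -495989/720, …
ICs: h(0) = -1, h′(0) = -3.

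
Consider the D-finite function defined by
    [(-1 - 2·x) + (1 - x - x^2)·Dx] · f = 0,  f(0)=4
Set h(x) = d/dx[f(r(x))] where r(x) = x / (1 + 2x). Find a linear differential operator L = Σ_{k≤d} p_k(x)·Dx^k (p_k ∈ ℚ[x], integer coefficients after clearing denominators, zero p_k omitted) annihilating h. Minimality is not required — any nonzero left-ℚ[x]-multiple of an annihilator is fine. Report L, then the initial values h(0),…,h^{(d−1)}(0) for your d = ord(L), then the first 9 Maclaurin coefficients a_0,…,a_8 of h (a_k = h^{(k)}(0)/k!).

L = (-6·x - 18·x^2 - 16·x^3) + (-1 - 9·x - 27·x^2 - 30·x^3 - 8·x^4)·Dx  (order 1).
h: a_k = 4, 0, -12, 48, -160, 504, -1540, 4608, -13572, …
ICs: h(0) = 4.

f: a_k = 4, 4, 8, 12, 20, 32, 52, 84, 136, …
Change of var in L_f (x↦r) gives L₀.
h₀' ⇒ L via d/dx closure of L₀.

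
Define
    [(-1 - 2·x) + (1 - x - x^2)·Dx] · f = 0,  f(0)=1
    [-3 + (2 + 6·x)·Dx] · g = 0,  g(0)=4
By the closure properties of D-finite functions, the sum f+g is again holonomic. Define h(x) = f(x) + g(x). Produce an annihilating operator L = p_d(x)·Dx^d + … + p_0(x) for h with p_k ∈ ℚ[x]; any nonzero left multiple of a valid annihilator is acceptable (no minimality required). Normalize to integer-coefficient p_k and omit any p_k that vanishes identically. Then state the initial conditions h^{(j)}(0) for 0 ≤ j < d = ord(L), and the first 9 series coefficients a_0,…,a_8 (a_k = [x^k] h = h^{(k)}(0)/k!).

f: a_k = 1, 1, 2, 3, 5, 8, 13, 21, 34, …
g: a_k = 4, 6, -9/2, 27/4, -405/32, 1701/64, -15309/256, 72171/512, -2814669/8192, …
h₀=f+g: left-lcm gives L₀, ord ≤ 2.
L = (-33 - 117·x - 117·x^2 - 90·x^3) + (25 + 102·x + 303·x^2 + 378·x^3 + 225·x^4)·Dx + (2 - 22·x - 90·x^2 + 38·x^3 + 198·x^4 + 90·x^5)·Dx^2  (order 2).
h: a_k = 5, 7, -5/2, 39/4, -245/32, 2213/64, -11981/256, 82923/512, -2536141/8192, …
ICs: h(0) = 5, h′(0) = 7.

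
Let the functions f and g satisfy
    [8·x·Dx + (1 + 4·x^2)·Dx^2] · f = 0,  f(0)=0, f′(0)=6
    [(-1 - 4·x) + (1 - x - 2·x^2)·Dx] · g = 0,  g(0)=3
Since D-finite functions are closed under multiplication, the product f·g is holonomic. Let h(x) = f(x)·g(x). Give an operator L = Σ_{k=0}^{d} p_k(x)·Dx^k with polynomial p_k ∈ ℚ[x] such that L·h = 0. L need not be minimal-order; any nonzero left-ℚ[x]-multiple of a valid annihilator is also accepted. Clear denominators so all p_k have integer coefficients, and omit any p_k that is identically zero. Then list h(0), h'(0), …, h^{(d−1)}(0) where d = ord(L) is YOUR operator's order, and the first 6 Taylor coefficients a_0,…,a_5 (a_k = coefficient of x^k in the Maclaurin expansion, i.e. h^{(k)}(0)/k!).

f: a_k = 0, 6, 0, -8, 0, 96/5, …
g: a_k = 3, 3, 9, 15, 33, 63, …
f·g: L₀ = L_f ⊗_s L_g, ord ≤ 2·1.
L = (4 + 8·x + 48·x^2) + (2 + 16·x^2 + 48·x^3)·Dx + (-1 + x - 2·x^2 + 4·x^3 + 8·x^4)·Dx^2  (order 2).
h: a_k = 0, 18, 18, 30, 66, 918/5, …
ICs: h(0) = 0, h′(0) = 18.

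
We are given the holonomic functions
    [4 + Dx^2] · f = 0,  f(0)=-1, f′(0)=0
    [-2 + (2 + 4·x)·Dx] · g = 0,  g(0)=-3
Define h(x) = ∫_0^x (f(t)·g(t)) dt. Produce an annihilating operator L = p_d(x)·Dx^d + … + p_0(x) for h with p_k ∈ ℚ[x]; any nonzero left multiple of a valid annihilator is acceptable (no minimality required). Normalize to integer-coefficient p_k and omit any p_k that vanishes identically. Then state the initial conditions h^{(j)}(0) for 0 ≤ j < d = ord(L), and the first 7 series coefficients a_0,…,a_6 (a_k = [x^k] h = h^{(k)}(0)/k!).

f: a_k = -1, 0, 2, 0, -2/3, 0, 4/45, …
g: a_k = -3, -3, 3/2, -3/2, 15/8, -21/8, 63/16, …
h₀=f·g: eliminate ⇒ L₀, order ≤ 2·1.
h=∫₀ˣh₀: take L = L₀·Dx.
L = (7 + 16·x + 16·x^2)·Dx + (-2 - 4·x)·Dx^2 + (1 + 4·x + 4·x^2)·Dx^3  (order 3).
h: a_k = 0, 3, 3/2, -5/2, -9/8, 5/8, 13/48, …
ICs: h(0) = 0, h′(0) = 3, h′′(0) = 3.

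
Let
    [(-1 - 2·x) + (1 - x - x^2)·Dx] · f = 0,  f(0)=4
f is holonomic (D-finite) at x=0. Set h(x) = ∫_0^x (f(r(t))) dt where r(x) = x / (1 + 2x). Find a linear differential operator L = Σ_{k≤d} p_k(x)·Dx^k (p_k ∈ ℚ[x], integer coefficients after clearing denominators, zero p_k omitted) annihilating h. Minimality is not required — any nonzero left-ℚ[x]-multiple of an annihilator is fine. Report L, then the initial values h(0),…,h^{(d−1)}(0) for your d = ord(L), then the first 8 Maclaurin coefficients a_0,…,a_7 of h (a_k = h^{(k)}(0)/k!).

f: a_k = 4, 4, 8, 12, 20, 32, 52, 84, …
f∘r: x↦r, Dx↦Dx/r' in L_f ⇒ L₀.
Integrate: L := L₀·Dx.
L = (-1 - 4·x)·Dx + (1 + 5·x + 7·x^2 + 2·x^3)·Dx^2  (order 2).
h: a_k = 0, 4, 2, 0, -1, 12/5, -16/3, 12, …
ICs: h(0) = 0, h′(0) = 4.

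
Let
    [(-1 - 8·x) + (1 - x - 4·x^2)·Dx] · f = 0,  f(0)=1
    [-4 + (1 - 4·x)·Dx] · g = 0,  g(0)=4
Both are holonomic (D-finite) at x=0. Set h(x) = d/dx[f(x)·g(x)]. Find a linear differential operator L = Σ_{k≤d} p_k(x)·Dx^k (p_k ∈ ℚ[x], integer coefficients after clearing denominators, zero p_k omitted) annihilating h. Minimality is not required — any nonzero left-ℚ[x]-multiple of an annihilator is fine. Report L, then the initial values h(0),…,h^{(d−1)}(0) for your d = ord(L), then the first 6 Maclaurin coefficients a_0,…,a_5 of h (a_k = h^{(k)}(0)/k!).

f: a_k = 1, 1, 5, 9, 29, 65, …
g: a_k = 4, 16, 64, 256, 1024, 4096, …
f·g: L₀ = L_f ⊗_s L_g, ord ≤ 1·1.
Derive L from L₀ (diff closure).
L = (50 - 96·x - 480·x^2 + 3072·x^4) + (-5 + 25·x + 48·x^2 - 320·x^3 + 768·x^5)·Dx  (order 1).
h: a_k = 20, 200, 1308, 7440, 38500, 189144, …
ICs: h(0) = 20.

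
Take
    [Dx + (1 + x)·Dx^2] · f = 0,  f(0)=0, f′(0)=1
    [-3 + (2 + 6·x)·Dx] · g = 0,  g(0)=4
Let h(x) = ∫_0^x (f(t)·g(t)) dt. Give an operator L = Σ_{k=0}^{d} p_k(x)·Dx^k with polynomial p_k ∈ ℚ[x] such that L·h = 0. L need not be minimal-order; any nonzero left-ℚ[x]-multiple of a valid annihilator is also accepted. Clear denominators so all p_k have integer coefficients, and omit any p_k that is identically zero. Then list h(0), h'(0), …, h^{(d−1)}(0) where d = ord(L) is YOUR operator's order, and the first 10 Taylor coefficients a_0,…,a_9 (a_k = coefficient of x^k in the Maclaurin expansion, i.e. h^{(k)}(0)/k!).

f: a_k = 0, 1, -1/2, 1/3, -1/4, 1/5, -1/6, 1/7, -1/8, 1/9, …
g: a_k = 4, 6, -9/2, 27/4, -405/32, 1701/64, -15309/256, 72171/512, -2814669/8192, 14073345/16384, …
f·g: L₀ = L_f ⊗_s L_g, ord ≤ 2·1.
h=∫₀ˣh₀: take L = L₀·Dx.
L = (21 + 9·x)·Dx + (-8 - 24·x)·Dx^2 + (4 + 28·x + 60·x^2 + 36·x^3)·Dx^3  (order 3).
h: a_k = 0, 0, 2, 4/3, -37/24, 2, -2917/960, 17671/3360, -719709/71680, 830323/40320, …
ICs: h(0) = 0, h′(0) = 0, h′′(0) = 4.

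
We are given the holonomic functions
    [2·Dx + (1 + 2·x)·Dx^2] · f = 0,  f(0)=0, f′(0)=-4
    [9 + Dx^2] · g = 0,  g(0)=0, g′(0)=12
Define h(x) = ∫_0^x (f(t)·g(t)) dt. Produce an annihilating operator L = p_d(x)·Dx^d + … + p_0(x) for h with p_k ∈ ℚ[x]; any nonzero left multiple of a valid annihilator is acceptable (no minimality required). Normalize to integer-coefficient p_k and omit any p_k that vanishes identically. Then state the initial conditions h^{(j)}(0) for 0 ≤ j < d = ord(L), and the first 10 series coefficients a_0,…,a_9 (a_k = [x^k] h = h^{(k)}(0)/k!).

f: a_k = 0, -4, 4, -16/3, 8, -64/5, 64/3, -256/7, 64, -1024/9, …
g: a_k = 0, 12, 0, -18, 0, 81/10, 0, -243/140, 0, 243/1120, …
f·g: L₀ = L_f ⊗_s L_g, ord ≤ 2·2.
∫: right-multiply L₀ by Dx.
L = (63 + 1053·x + 3969·x^2 + 5832·x^3 + 2916·x^4)·Dx + (63 + 450·x + 972·x^2 + 648·x^3)·Dx^2 + (25 + 270·x + 918·x^2 + 1296·x^3 + 648·x^4)·Dx^3 + (7 + 50·x + 108·x^2 + 72·x^3)·Dx^4 + (2 + 17·x + 53·x^2 + 72·x^3 + 36·x^4)·Dx^5  (order 5).
h: a_k = 0, 0, 0, -16, 12, 8/5, 4, -90/7, 361/20, -571/21, …
ICs: h(0) = 0, h′(0) = 0, h′′(0) = 0, h′′′(0) = -96, h′′′′(0) = 288.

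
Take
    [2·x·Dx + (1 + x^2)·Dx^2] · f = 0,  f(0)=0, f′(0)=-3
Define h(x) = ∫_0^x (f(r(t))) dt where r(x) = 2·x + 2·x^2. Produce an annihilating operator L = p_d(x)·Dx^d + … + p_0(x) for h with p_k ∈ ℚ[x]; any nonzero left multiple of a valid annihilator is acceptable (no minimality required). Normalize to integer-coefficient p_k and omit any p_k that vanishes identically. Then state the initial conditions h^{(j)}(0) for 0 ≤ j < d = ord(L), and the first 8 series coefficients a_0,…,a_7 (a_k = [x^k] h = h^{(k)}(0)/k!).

L = (-2 + 8·x + 32·x^2 + 48·x^3 + 24·x^4)·Dx^2 + (1 + 2·x + 4·x^2 + 16·x^3 + 20·x^4 + 8·x^5)·Dx^3  (order 3).
h: a_k = 0, 0, -3, -2, 2, 24/5, 4/5, -88/7, …
ICs: h(0) = 0, h′(0) = 0, h′′(0) = -6.

f: a_k = 0, -3, 0, 1, 0, -3/5, 0, 3/7, …
h₀=f(r): pull back L_f along r ⇒ L₀.
h=∫h₀ ⇒ L = L₀·Dx.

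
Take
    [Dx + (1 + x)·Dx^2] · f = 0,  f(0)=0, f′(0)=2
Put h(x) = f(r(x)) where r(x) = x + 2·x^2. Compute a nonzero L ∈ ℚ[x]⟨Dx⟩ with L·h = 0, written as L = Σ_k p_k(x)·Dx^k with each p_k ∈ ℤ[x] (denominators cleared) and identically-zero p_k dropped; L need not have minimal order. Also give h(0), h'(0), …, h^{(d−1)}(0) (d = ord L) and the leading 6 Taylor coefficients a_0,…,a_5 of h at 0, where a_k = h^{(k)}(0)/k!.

f: a_k = 0, 2, -1, 2/3, -1/2, 2/5, …
L₀ from L_f via x↦r, Dx↦r'^{-1}Dx.
L = (-3 + 4·x + 8·x^2)·Dx + (1 + 5·x + 6·x^2 + 8·x^3)·Dx^2  (order 2).
h: a_k = 0, 2, 3, -10/3, -1/2, 22/5, …
ICs: h(0) = 0, h′(0) = 2.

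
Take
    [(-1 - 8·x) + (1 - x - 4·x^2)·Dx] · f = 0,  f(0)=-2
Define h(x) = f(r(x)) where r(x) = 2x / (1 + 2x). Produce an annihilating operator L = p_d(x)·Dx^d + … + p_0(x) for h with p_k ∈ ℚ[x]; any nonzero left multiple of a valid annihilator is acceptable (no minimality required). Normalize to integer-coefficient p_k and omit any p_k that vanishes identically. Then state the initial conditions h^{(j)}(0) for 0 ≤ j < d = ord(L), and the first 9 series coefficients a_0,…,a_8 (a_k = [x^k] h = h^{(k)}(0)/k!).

f: a_k = -2, -2, -10, -18, -58, -130, -362, -882, -2330, …
f∘r: x↦r, Dx↦Dx/r' in L_f ⇒ L₀.
L = (2 + 36·x) + (-1 - 4·x + 12·x^2 + 32·x^3)·Dx  (order 1).
h: a_k = -2, -4, -32, 0, -512, 1024, -10240, 36864, -237568, …
ICs: h(0) = -2.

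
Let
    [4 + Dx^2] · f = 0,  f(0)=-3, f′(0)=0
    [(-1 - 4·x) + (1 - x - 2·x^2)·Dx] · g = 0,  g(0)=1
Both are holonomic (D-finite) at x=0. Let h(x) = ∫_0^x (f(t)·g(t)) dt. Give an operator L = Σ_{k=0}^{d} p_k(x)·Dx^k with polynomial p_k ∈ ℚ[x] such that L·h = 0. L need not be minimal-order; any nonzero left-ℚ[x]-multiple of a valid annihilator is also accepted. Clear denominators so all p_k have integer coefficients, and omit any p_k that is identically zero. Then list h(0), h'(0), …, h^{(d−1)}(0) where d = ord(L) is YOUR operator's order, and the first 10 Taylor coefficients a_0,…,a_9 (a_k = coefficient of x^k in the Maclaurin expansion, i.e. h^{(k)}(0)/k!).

f: a_k = -3, 0, 6, 0, -2, 0, 4/15, 0, -2/105, 0, …
g: a_k = 1, 1, 3, 5, 11, 21, 43, 85, 171, 341, …
L₀ := L_f ⊗_s L_g (sym. prod.), ord ≤ 2.
h=∫₀ˣh₀: take L = L₀·Dx.
L = (4·x + 8·x^2)·Dx + (2 + 8·x)·Dx^2 + (-1 + x + 2·x^2)·Dx^3  (order 3).
h: a_k = 0, -3, -3/2, -1, -9/4, -17/5, -35/6, -1031/105, -2081/120, -29003/945, …
ICs: h(0) = 0, h′(0) = -3, h′′(0) = -3.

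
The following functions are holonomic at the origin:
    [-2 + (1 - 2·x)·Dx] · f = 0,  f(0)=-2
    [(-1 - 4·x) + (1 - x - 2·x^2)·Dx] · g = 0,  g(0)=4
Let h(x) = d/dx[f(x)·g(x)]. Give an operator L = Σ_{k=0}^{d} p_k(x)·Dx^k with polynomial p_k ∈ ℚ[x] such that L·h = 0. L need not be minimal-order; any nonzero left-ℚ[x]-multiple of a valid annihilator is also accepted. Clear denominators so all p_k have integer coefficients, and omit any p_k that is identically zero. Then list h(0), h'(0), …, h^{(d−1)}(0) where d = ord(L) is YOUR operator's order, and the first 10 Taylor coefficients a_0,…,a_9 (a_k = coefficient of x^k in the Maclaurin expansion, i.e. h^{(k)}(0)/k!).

f: a_k = -2, -4, -8, -16, -32, -64, -128, -256, -512, -1024, …
g: a_k = 4, 4, 12, 20, 44, 84, 172, 340, 684, 1364, …
h₀=f·g: eliminate ⇒ L₀, order ≤ 1·1.
h=h₀': d/dx-closure on L₀ ⇒ L.
L = (6 + 16·x + 16·x^2) + (-1 - x + 4·x^2 + 4·x^3)·Dx  (order 1).
h: a_k = -24, -144, -552, -1824, -5400, -15024, -39816, -101952, -253944, -618960, …
ICs: h(0) = -24.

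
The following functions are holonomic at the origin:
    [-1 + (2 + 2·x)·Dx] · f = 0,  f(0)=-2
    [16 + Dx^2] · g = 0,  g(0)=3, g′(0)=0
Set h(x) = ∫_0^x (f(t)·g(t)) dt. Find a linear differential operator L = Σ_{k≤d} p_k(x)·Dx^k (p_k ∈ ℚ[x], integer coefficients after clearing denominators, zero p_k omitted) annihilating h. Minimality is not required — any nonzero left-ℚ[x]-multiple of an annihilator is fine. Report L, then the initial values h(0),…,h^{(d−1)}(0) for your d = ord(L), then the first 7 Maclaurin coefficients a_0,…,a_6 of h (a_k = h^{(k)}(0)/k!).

f: a_k = -2, -1, 1/4, -1/8, 5/64, -7/128, 21/512, …
g: a_k = 3, 0, -24, 0, 32, 0, -256/15, …
L₀ := L_f ⊗_s L_g (sym. prod.), ord ≤ 2.
Integrate: L := L₀·Dx.
L = (67 + 128·x + 64·x^2)·Dx + (-4 - 4·x)·Dx^2 + (4 + 8·x + 4·x^2)·Dx^3  (order 3).
h: a_k = 0, -6, -3/2, 65/4, 189/32, -893/64, -3733/768, …
ICs: h(0) = 0, h′(0) = -6, h′′(0) = -3.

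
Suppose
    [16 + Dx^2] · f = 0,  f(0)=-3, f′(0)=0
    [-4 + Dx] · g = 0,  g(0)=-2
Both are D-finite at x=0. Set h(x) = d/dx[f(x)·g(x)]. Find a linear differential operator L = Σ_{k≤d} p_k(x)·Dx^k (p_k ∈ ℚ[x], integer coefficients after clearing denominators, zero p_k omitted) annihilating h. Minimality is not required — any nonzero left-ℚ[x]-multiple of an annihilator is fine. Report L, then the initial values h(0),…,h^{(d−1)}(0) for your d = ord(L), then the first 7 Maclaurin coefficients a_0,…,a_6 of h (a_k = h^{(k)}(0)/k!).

f: a_k = -3, 0, 24, 0, -32, 0, 256/15, …
g: a_k = -2, -8, -16, -64/3, -64/3, -256/15, -512/45, …
f·g: L₀ = L_f ⊗_s L_g, ord ≤ 2·1.
h=h₀': d/dx-closure on L₀ ⇒ L.
L = 32 - 8·Dx + Dx^2  (order 2).
h: a_k = 24, 0, -384, -1024, -1024, 0, 16384/15, …
ICs: h(0) = 24, h′(0) = 0.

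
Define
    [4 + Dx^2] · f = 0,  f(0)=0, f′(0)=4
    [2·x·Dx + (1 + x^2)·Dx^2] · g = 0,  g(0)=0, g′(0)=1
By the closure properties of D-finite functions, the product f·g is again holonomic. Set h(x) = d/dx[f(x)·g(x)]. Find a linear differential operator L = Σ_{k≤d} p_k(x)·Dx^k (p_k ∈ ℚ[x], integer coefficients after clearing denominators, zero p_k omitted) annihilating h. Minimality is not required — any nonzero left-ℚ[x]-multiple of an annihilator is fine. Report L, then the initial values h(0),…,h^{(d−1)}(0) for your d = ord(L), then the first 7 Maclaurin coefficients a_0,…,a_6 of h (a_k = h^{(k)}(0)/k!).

f: a_k = 0, 4, 0, -8/3, 0, 8/15, 0, …
g: a_k = 0, 1, 0, -1/3, 0, 1/5, 0, …
f·g: L₀ = L_f ⊗_s L_g, ord ≤ 2·2.
h=h₀': d/dx-closure on L₀ ⇒ L.
L = (512 + 1824·x^2 + 2768·x^4 + 1920·x^6 + 912·x^8 + 320·x^10 + 64·x^12) + (248·x + 944·x^3 + 1240·x^5 + 800·x^7 + 320·x^9 + 64·x^11)·Dx + (168 + 652·x^2 + 1080·x^4 + 892·x^6 + 488·x^8 + 176·x^10 + 32·x^12)·Dx^2 + (62·x + 236·x^3 + 310·x^5 + 200·x^7 + 80·x^9 + 16·x^11)·Dx^3 + (10 + 49·x^2 + 97·x^4 + 103·x^6 + 65·x^8 + 24·x^10 + 4·x^12)·Dx^4  (order 4).
h: a_k = 0, 8, 0, -16, 0, 40/3, 0, …
ICs: h(0) = 0, h′(0) = 8, h′′(0) = 0, h′′′(0) = -96.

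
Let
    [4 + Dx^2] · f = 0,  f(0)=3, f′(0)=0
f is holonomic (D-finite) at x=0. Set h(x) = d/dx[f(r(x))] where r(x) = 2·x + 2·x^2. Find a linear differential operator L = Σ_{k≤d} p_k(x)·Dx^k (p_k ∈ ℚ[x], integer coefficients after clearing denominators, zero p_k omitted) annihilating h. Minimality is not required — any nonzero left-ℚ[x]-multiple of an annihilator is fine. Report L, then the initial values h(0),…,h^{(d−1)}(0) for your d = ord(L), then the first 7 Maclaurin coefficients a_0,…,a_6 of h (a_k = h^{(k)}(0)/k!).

f: a_k = 3, 0, -6, 0, 2, 0, -4/15, …
h₀=f(r): pull back L_f along r ⇒ L₀.
h₀' ⇒ L via d/dx closure of L₀.
L = (28 + 128·x + 384·x^2 + 512·x^3 + 256·x^4) + (-6 - 12·x)·Dx + (1 + 4·x + 4·x^2)·Dx^2  (order 2).
h: a_k = 0, -48, -144, 32, 640, 5248/5, 896/5, …
ICs: h(0) = 0, h′(0) = -48.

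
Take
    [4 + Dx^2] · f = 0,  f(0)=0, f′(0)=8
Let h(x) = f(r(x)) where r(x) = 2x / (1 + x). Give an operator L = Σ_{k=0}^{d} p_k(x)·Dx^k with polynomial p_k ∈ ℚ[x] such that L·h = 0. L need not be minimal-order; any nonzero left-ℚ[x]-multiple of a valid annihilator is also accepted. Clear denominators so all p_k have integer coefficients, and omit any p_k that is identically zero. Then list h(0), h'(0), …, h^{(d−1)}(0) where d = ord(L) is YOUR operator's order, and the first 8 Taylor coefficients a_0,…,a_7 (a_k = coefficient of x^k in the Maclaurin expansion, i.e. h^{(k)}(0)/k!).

f: a_k = 0, 8, 0, -16/3, 0, 16/15, 0, -32/315, …
Substitute x→r, Dx→(1/r')Dx; clear ⇒ L₀.
L = 16 + (2 + 6·x + 6·x^2 + 2·x^3)·Dx + (1 + 4·x + 6·x^2 + 4·x^3 + x^4)·Dx^2  (order 2).
h: a_k = 0, 16, -16, -80/3, 112, -3088/15, 240, -39376/315, …
ICs: h(0) = 0, h′(0) = 16.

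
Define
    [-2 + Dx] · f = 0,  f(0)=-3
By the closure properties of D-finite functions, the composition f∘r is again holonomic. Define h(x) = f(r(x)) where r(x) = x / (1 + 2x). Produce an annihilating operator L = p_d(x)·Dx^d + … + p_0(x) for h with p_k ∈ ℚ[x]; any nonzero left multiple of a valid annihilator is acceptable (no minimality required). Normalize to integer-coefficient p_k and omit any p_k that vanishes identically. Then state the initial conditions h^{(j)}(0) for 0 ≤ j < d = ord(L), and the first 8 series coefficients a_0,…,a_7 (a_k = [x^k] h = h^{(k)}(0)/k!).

f: a_k = -3, -6, -6, -4, -2, -4/5, -4/15, -8/105, …
Substitute x→r, Dx→(1/r')Dx; clear ⇒ L₀.
L = -2 + (1 + 4·x + 4·x^2)·Dx  (order 1).
h: a_k = -3, -6, 6, -4, -2, 76/5, -604/15, 8728/105, …
ICs: h(0) = -3.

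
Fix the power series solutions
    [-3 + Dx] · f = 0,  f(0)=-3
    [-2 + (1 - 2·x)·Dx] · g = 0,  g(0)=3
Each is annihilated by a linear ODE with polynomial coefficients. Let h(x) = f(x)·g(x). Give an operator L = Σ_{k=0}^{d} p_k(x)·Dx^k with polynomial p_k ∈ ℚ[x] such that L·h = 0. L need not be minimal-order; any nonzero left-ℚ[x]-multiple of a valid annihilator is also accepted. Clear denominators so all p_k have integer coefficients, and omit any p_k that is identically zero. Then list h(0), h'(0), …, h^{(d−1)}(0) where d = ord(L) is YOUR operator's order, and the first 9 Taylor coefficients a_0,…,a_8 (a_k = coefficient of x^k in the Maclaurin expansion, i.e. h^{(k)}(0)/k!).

L = (5 - 6·x) + (-1 + 2·x)·Dx  (order 1).
h: a_k = -9, -45, -261/2, -603/2, -5067/8, -51399/40, -41265/16, -2890737/560, -46258353/4480, …
ICs: h(0) = -9.

f: a_k = -3, -9, -27/2, -27/2, -81/8, -243/40, -243/80, -729/560, -2187/4480, …
g: a_k = 3, 6, 12, 24, 48, 96, 192, 384, 768, …
f·g: L₀ = L_f ⊗_s L_g, ord ≤ 1·1.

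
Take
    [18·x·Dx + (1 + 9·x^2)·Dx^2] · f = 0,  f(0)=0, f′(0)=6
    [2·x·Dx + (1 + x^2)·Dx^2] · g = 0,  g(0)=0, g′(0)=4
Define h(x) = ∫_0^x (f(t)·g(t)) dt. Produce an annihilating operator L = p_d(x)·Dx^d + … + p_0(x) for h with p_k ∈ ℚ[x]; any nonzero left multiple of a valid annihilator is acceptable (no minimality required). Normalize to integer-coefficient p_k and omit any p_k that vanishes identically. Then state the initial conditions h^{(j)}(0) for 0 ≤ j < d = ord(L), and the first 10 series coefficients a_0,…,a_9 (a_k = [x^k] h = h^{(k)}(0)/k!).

L = (-216·x - 3600·x^3 - 5184·x^5 + 6480·x^7 + 17496·x^9)·Dx^2 + (-40 - 1452·x^2 - 6480·x^4 - 4536·x^6 + 22680·x^8 + 26244·x^10)·Dx^3 + (-80·x - 980·x^3 - 2160·x^5 + 2952·x^7 + 12960·x^9 + 8748·x^11)·Dx^4 + (-1 - 20·x^2 - 109·x^4 + 981·x^8 + 1620·x^10 + 729·x^12)·Dx^5  (order 5).
h: a_k = 0, 0, 0, 8, 0, -16, 0, 2088/35, 0, -6176/21, …
ICs: h(0) = 0, h′(0) = 0, h′′(0) = 0, h′′′(0) = 48, h′′′′(0) = 0.

f: a_k = 0, 6, 0, -18, 0, 486/5, 0, -4374/7, 0, 4374, …
g: a_k = 0, 4, 0, -4/3, 0, 4/5, 0, -4/7, 0, 4/9, …
L₀ := L_f ⊗_s L_g (sym. prod.), ord ≤ 4.
∫: right-multiply L₀ by Dx.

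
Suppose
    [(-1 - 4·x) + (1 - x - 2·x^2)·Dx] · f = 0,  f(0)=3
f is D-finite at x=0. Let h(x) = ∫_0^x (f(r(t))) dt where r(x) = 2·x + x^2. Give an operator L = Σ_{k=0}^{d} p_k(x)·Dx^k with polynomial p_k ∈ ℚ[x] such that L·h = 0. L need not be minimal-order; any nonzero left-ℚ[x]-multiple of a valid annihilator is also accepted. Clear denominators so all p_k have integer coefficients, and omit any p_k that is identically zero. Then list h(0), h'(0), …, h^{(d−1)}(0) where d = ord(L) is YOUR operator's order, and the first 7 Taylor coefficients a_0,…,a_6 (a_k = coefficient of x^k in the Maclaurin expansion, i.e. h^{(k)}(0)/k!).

f: a_k = 3, 3, 9, 15, 33, 63, 129, …
Substitute x→r, Dx→(1/r')Dx; clear ⇒ L₀.
Integrate: L := L₀·Dx.
L = (2 + 16·x + 8·x^2)·Dx + (-1 + 3·x + 6·x^2 + 2·x^3)·Dx^2  (order 2).
h: a_k = 0, 3, 3, 13, 39, 717/5, 527, …
ICs: h(0) = 0, h′(0) = 3.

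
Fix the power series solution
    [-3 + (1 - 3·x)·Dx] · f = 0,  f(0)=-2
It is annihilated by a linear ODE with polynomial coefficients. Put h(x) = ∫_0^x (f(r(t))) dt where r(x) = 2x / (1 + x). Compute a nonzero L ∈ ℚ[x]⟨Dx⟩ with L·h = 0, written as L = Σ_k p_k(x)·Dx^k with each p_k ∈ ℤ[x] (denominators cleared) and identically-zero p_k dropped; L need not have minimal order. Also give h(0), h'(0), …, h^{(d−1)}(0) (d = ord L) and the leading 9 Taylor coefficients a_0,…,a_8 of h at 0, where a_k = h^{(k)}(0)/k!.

L = 6·Dx + (-1 + 4·x + 5·x^2)·Dx^2  (order 2).
h: a_k = 0, -2, -6, -20, -75, -300, -1250, -37500/7, -46875/2, …
ICs: h(0) = 0, h′(0) = -2.

f: a_k = -2, -6, -18, -54, -162, -486, -1458, -4374, -13122, …
Substitute x→r, Dx→(1/r')Dx; clear ⇒ L₀.
Integrate: L := L₀·Dx.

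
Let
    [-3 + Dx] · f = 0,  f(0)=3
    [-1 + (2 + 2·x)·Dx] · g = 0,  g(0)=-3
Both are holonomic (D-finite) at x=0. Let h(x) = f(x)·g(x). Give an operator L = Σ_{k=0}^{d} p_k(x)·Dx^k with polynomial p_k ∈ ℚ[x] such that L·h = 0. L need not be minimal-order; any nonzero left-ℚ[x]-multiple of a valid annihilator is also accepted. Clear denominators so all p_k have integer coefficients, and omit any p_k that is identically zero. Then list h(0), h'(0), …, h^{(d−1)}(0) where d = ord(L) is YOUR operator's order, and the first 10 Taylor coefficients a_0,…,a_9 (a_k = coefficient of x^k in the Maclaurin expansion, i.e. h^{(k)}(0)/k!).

L = (-7 - 6·x) + (2 + 2·x)·Dx  (order 1).
h: a_k = -9, -63/2, -423/8, -927/16, -6003/128, -38493/1280, -81567/5120, -515997/71680, -462807/163840, -2264319/2293760, …
ICs: h(0) = -9.

f: a_k = 3, 9, 27/2, 27/2, 81/8, 243/40, 243/80, 729/560, 2187/4480, 729/4480, …
g: a_k = -3, -3/2, 3/8, -3/16, 15/128, -21/256, 63/1024, -99/2048, 1287/32768, -2145/65536, …
Sym-product of L_f,L_g gives L₀ (≤ ord 1).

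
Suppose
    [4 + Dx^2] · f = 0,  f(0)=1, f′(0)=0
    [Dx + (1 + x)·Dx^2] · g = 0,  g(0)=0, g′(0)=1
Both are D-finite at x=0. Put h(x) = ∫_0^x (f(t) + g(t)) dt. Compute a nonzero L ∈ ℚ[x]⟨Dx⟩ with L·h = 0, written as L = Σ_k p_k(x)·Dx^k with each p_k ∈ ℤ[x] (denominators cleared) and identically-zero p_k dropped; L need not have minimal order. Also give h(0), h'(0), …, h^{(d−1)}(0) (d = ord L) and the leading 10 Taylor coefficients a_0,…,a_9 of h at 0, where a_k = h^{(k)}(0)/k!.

L = (20 + 16·x + 8·x^2)·Dx^2 + (12 + 28·x + 24·x^2 + 8·x^3)·Dx^3 + (5 + 4·x + 2·x^2)·Dx^4 + (3 + 7·x + 6·x^2 + 2·x^3)·Dx^5  (order 5).
h: a_k = 0, 1, 1/2, -5/6, 1/12, 1/12, 1/30, -23/630, 1/56, -299/22680, …
ICs: h(0) = 0, h′(0) = 1, h′′(0) = 1, h′′′(0) = -5, h′′′′(0) = 2.

f: a_k = 1, 0, -2, 0, 2/3, 0, -4/45, 0, 2/315, 0, …
g: a_k = 0, 1, -1/2, 1/3, -1/4, 1/5, -1/6, 1/7, -1/8, 1/9, …
h₀=f+g: left-lcm gives L₀, ord ≤ 4.
Integrate: L := L₀·Dx.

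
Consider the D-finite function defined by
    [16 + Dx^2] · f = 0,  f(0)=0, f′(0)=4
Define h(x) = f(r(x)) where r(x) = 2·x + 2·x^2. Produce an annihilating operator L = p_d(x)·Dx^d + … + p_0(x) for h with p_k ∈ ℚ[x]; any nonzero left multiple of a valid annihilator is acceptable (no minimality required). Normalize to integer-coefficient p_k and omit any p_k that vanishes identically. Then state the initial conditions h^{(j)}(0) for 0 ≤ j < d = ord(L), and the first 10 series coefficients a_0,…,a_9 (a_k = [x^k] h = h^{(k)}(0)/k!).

L = (64 + 384·x + 768·x^2 + 512·x^3) - 2·Dx + (1 + 2·x)·Dx^2  (order 2).
h: a_k = 0, 8, 8, -256/3, -256, 256/15, 1280, 729088/315, -8192/45, -19853312/2835, …
ICs: h(0) = 0, h′(0) = 8.

f: a_k = 0, 4, 0, -32/3, 0, 128/15, 0, -1024/315, 0, 2048/2835, …
Substitute x→r, Dx→(1/r')Dx; clear ⇒ L₀.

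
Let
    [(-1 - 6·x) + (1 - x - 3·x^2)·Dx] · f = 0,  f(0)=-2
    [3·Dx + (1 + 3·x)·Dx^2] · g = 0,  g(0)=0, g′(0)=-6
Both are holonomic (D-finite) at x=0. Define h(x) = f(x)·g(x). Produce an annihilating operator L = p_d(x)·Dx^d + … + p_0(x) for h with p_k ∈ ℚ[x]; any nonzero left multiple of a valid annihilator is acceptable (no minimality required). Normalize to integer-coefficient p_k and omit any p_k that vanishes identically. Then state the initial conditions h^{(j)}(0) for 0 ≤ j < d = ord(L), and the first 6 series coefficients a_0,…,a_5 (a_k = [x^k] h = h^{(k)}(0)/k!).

f: a_k = -2, -2, -8, -14, -38, -80, …
g: a_k = 0, -6, 9, -18, 81/2, -486/5, …
f·g: L₀ = L_f ⊗_s L_g, ord ≤ 1·2.
L = (9 + 36·x) + (-1 + 21·x + 45·x^2)·Dx + (-1 - 2·x + 6·x^2 + 9·x^3)·Dx^2  (order 2).
h: a_k = 0, 12, -6, 66, -33, 1797/5, …
ICs: h(0) = 0, h′(0) = 12.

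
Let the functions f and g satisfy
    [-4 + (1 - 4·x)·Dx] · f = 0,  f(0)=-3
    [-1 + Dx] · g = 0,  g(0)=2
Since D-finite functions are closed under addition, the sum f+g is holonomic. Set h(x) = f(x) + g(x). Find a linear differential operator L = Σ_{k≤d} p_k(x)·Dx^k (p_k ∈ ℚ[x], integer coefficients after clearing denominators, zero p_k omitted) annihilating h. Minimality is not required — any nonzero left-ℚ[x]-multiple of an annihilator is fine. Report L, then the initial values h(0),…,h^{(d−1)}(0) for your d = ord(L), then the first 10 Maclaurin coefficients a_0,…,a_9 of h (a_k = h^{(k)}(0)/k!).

f: a_k = -3, -12, -48, -192, -768, -3072, -12288, -49152, -196608, -786432, …
g: a_k = 2, 2, 1, 1/3, 1/12, 1/60, 1/360, 1/2520, 1/20160, 1/181440, …
Weyl lclm of L_f,L_g ⇒ L₀ (ord ≤ 2).
L = (-28 - 16·x) + (31 + 8·x - 16·x^2)·Dx + (-3 + 8·x + 16·x^2)·Dx^2  (order 2).
h: a_k = -1, -10, -47, -575/3, -9215/12, -184319/60, -4423679/360, -123863039/2520, -3963617279/20160, -142690222079/181440, …
ICs: h(0) = -1, h′(0) = -10.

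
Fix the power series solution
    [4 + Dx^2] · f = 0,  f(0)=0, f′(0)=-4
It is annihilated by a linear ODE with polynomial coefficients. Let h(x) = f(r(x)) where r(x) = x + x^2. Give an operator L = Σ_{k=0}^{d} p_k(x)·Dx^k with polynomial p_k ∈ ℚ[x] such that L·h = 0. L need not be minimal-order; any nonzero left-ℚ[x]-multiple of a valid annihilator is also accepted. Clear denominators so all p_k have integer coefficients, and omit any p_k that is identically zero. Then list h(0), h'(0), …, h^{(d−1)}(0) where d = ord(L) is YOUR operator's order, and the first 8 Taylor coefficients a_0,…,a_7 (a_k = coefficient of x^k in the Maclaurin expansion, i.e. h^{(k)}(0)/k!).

f: a_k = 0, -4, 0, 8/3, 0, -8/15, 0, 16/315, …
Substitute x→r, Dx→(1/r')Dx; clear ⇒ L₀.
L = (4 + 24·x + 48·x^2 + 32·x^3) - 2·Dx + (1 + 2·x)·Dx^2  (order 2).
h: a_k = 0, -4, -4, 8/3, 8, 112/15, 0, -1664/315, …
ICs: h(0) = 0, h′(0) = -4.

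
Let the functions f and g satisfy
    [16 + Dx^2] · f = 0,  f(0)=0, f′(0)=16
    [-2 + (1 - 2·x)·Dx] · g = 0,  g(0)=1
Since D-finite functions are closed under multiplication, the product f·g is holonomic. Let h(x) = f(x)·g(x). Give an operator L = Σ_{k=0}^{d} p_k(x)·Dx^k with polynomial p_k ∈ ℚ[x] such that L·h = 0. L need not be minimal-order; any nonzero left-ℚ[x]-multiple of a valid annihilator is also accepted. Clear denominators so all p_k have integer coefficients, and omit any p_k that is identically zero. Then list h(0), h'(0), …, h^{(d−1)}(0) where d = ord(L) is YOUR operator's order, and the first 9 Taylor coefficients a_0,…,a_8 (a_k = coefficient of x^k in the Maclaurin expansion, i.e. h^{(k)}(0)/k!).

L = (-16 + 32·x) + 4·Dx + (-1 + 2·x)·Dx^2  (order 2).
h: a_k = 0, 16, 32, 64/3, 128/3, 1792/15, 3584/15, 146432/315, 292864/315, …
ICs: h(0) = 0, h′(0) = 16.

f: a_k = 0, 16, 0, -128/3, 0, 512/15, 0, -4096/315, 0, …
g: a_k = 1, 2, 4, 8, 16, 32, 64, 128, 256, …
Product ⇒ symmetric product L₀, ord ≤ 2.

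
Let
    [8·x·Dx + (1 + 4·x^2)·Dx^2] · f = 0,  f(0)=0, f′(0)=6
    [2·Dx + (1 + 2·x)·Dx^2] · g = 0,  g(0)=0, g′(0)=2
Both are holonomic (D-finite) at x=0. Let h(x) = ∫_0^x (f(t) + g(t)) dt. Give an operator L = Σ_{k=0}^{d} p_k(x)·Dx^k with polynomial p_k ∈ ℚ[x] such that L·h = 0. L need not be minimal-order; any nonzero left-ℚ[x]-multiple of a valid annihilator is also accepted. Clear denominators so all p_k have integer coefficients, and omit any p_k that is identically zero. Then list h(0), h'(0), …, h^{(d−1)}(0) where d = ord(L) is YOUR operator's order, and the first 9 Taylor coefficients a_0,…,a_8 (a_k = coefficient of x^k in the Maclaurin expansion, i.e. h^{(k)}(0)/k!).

L = (-8 - 48·x + 96·x^2 + 64·x^3)·Dx^2 + (-8 - 16·x + 192·x^3 + 128·x^4)·Dx^3 + (-1 + 2·x + 8·x^2 + 16·x^3 + 48·x^4 + 32·x^5)·Dx^4  (order 4).
h: a_k = 0, 0, 4, -2/3, -4/3, -4/5, 64/15, -32/21, -32/7, …
ICs: h(0) = 0, h′(0) = 0, h′′(0) = 8, h′′′(0) = -4.

f: a_k = 0, 6, 0, -8, 0, 96/5, 0, -384/7, 0, …
g: a_k = 0, 2, -2, 8/3, -4, 32/5, -32/3, 128/7, -32, …
Weyl lclm of L_f,L_g ⇒ L₀ (ord ≤ 4).
h=∫₀ˣh₀: take L = L₀·Dx.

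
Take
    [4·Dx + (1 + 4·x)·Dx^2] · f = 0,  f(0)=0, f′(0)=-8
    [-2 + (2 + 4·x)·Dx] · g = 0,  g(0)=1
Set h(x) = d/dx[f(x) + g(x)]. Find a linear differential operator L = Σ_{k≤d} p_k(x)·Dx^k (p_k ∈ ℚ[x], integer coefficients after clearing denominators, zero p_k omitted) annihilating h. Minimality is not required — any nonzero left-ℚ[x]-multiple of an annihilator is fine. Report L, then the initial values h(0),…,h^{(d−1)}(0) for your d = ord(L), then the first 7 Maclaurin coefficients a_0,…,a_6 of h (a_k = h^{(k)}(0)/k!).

f: a_k = 0, -8, 16, -128/3, 128, -2048/5, 4096/3, …
g: a_k = 1, 1, -1/2, 1/2, -5/8, 7/8, -21/16, …
L₀ := lclm(L_f,L_g); ord L₀ ≤ 2+1.
Derive L from L₀ (diff closure).
L = (20 + 16·x) + (29 + 104·x + 80·x^2)·Dx + (3 + 22·x + 48·x^2 + 32·x^3)·Dx^2  (order 2).
h: a_k = -7, 31, -253/2, 1019/2, -16349/8, 65473/8, -524057/16, …
ICs: h(0) = -7, h′(0) = 31.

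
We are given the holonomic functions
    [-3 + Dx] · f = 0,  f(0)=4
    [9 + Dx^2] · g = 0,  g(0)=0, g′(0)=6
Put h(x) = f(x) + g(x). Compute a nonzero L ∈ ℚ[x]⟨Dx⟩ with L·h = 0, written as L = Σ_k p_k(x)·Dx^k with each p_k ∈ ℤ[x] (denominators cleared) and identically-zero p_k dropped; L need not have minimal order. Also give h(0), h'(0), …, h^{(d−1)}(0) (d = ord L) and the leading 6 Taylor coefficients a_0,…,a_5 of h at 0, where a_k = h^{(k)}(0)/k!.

L = -27 + 9·Dx - 3·Dx^2 + Dx^3  (order 3).
h: a_k = 4, 18, 18, 9, 27/2, 243/20, …
ICs: h(0) = 4, h′(0) = 18, h′′(0) = 36.

f: a_k = 4, 12, 18, 18, 27/2, 81/10, …
g: a_k = 0, 6, 0, -9, 0, 81/20, …
L₀ := lclm(L_f,L_g); ord L₀ ≤ 1+2.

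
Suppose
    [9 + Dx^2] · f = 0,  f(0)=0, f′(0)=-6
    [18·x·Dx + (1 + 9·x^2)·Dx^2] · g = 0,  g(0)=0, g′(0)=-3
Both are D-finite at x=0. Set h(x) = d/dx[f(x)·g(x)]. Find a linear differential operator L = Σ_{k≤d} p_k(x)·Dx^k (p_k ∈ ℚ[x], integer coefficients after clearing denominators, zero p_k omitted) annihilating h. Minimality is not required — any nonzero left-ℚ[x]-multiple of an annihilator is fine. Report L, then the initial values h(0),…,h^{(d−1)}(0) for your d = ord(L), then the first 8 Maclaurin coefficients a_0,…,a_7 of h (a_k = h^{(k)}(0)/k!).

f: a_k = 0, -6, 0, 9, 0, -81/20, 0, 243/280, …
g: a_k = 0, -3, 0, 9, 0, -243/5, 0, 2187/7, …
L₀ := L_f ⊗_s L_g (sym. prod.), ord ≤ 4.
h₀' ⇒ L via d/dx closure of L₀.
L = (8910 + 214326·x^2 + 3024621·x^4 + 5668704·x^6 + 6377292·x^8 + 9565938·x^10 + 43046721·x^12) + (5508·x + 207036·x^3 + 1837080·x^5 + 4723920·x^7 + 10628820·x^9 + 19131876·x^11)·Dx + (1080 + 27540·x^2 + 389286·x^4 + 971028·x^6 + 1889568·x^8 + 4251528·x^10 + 9565938·x^12)·Dx^2 + (612·x + 23004·x^3 + 204120·x^5 + 524880·x^7 + 1180980·x^9 + 2125764·x^11)·Dx^3 + (10 + 414·x^2 + 5913·x^4 + 37908·x^6 + 131220·x^8 + 354294·x^10 + 531441·x^12)·Dx^4  (order 4).
h: a_k = 0, 36, 0, -324, 0, 4617/2, 0, -94041/5, …
ICs: h(0) = 0, h′(0) = 36, h′′(0) = 0, h′′′(0) = -1944.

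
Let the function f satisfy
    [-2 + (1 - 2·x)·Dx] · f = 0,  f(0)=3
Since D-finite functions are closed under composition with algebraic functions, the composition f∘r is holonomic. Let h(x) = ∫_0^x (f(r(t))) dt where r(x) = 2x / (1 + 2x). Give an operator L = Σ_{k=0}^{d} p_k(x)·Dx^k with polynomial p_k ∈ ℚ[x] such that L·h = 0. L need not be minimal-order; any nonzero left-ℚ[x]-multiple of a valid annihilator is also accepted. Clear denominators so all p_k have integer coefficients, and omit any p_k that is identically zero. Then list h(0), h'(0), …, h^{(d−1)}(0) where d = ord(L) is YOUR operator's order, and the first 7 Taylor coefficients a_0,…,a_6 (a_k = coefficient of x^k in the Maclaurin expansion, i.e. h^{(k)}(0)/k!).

f: a_k = 3, 6, 12, 24, 48, 96, 192, …
f∘r: x↦r, Dx↦Dx/r' in L_f ⇒ L₀.
∫: right-multiply L₀ by Dx.
L = 4·Dx + (-1 + 4·x^2)·Dx^2  (order 2).
h: a_k = 0, 3, 6, 8, 12, 96/5, 32, …
ICs: h(0) = 0, h′(0) = 3.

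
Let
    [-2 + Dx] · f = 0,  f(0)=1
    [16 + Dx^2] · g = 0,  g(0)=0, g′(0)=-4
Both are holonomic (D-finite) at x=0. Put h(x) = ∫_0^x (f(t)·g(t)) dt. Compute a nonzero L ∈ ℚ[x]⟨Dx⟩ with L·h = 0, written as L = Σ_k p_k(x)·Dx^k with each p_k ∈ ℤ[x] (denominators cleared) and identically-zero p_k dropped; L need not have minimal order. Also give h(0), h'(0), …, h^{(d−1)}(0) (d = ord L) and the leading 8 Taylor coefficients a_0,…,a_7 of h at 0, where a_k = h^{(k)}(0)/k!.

f: a_k = 1, 2, 2, 4/3, 2/3, 4/15, 4/45, 8/315, …
g: a_k = 0, -4, 0, 32/3, 0, -128/15, 0, 1024/315, …
L₀ := L_f ⊗_s L_g (sym. prod.), ord ≤ 2.
h=∫h₀ ⇒ L = L₀·Dx.
L = 20·Dx - 4·Dx^2 + Dx^3  (order 3).
h: a_k = 0, 0, -2, -8/3, 2/3, 16/5, 76/45, -176/315, …
ICs: h(0) = 0, h′(0) = 0, h′′(0) = -4.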